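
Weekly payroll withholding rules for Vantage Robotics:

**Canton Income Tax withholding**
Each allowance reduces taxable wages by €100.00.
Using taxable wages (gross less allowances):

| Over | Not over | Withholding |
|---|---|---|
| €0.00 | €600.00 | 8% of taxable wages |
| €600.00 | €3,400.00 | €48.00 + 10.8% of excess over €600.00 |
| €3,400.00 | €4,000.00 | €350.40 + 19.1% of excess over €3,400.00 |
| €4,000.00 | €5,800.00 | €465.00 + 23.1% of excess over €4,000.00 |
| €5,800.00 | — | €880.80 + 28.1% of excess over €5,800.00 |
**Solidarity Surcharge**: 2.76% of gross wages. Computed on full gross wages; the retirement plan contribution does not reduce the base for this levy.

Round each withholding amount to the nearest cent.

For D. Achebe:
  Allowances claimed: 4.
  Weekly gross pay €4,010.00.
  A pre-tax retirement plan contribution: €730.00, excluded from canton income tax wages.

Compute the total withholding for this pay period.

€404.92

Canton Income Tax: taxable = €4,010.00 − €730.00 − 4×€100.00 = €2,880.00
  €48.00 + 10.8% × (€2,880.00 − €600.00) = €48.00 + 10.8% × €2,280.00 = €294.24
Solidarity Surcharge: 2.76% × €4,010.00 = €110.68
Total: €294.24 + €110.68 = €404.92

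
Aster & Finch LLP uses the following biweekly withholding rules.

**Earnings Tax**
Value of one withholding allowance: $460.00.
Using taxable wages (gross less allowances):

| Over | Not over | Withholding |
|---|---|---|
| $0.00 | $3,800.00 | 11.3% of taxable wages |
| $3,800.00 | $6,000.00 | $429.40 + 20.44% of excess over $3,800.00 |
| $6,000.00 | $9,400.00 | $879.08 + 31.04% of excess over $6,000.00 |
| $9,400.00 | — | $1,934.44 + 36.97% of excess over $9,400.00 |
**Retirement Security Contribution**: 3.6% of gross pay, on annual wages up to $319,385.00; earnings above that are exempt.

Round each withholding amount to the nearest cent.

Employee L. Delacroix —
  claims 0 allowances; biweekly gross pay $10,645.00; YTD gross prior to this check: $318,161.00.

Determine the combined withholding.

$2,438.78

Earnings Tax: taxable = $10,645.00
  $1,934.44 + 36.97% × ($10,645.00 − $9,400.00) = $1,934.44 + 36.97% × $1,245.00 = $2,394.72
Retirement Security Contribution: cap $319,385.00 − YTD $318,161.00 = $1,224.00 subject; 3.6% × $1,224.00 = $44.06
Total: $2,394.72 + $44.06 = $2,438.78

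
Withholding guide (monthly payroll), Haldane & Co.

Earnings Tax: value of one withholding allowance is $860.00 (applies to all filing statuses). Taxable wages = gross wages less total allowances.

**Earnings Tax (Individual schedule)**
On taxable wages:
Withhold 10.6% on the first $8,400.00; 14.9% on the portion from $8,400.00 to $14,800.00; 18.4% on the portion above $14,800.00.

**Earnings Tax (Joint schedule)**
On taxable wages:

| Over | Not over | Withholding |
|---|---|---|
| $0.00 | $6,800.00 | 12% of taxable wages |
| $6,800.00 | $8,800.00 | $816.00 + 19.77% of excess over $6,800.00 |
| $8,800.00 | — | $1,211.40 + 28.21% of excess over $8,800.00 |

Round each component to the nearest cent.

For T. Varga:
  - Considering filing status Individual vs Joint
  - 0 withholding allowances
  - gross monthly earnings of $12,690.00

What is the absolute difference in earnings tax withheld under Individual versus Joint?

Earnings Tax (Individual): taxable = $12,690.00
  $890.40 + 14.9% × ($12,690.00 − $8,400.00) = $890.40 + 14.9% × $4,290.00 = $1,529.61
Earnings Tax (Joint): taxable = $12,690.00
  $1,211.40 + 28.21% × ($12,690.00 − $8,800.00) = $1,211.40 + 28.21% × $3,890.00 = $2,308.77
Difference: |$1,529.61 − $2,308.77| = $779.16 (higher under Joint)

$779.16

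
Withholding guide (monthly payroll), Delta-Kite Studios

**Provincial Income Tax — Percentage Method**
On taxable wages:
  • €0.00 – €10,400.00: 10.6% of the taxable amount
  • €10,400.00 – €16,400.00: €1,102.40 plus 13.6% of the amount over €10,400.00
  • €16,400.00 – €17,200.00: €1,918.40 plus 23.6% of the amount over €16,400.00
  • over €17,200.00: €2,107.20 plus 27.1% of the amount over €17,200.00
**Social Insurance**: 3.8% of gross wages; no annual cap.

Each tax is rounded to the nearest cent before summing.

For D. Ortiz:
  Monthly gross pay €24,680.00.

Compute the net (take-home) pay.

€19,607.88

Provincial Income Tax: taxable = €24,680.00
  €2,107.20 + 27.1% × (€24,680.00 − €17,200.00) = €2,107.20 + 27.1% × €7,480.00 = €4,134.28
Social Insurance: 3.8% × €24,680.00 = €937.84
Total withheld: €4,134.28 + €937.84 = €5,072.12
Net pay: €24,680.00 − €5,072.12 = €19,607.88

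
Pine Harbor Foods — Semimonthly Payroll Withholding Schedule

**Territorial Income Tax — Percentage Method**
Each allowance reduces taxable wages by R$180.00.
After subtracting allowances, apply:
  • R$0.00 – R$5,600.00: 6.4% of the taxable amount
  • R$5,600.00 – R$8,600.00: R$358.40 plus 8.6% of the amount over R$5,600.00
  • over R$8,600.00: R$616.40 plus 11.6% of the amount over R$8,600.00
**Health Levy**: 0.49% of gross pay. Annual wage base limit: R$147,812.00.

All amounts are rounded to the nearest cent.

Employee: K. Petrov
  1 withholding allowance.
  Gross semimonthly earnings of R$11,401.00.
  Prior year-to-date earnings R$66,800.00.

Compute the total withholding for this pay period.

R$976.30

Territorial Income Tax: taxable = R$11,401.00 − 1×R$180.00 = R$11,221.00
  R$616.40 + 11.6% × (R$11,221.00 − R$8,600.00) = R$616.40 + 11.6% × R$2,621.00 = R$920.44
Health Levy: 0.49% × R$11,401.00 = R$55.86
Total: R$920.44 + R$55.86 = R$976.30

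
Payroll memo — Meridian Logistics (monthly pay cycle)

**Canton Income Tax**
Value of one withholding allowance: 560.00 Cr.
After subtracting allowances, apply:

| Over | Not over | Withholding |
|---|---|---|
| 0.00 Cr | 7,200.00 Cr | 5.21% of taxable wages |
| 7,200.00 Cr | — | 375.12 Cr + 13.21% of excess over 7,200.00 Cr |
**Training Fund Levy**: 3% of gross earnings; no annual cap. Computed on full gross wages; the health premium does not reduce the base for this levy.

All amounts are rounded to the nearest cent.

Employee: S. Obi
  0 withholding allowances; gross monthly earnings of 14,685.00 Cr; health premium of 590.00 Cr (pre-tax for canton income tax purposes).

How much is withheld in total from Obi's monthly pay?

Canton Income Tax: taxable = 14,685.00 Cr − 590.00 Cr = 14,095.00 Cr
  375.12 Cr + 13.21% × (14,095.00 Cr − 7,200.00 Cr) = 375.12 Cr + 13.21% × 6,895.00 Cr = 1,285.95 Cr
Training Fund Levy: 3% × 14,685.00 Cr = 440.55 Cr
Total: 1,285.95 Cr + 440.55 Cr = 1,726.50 Cr

1,726.50 Cr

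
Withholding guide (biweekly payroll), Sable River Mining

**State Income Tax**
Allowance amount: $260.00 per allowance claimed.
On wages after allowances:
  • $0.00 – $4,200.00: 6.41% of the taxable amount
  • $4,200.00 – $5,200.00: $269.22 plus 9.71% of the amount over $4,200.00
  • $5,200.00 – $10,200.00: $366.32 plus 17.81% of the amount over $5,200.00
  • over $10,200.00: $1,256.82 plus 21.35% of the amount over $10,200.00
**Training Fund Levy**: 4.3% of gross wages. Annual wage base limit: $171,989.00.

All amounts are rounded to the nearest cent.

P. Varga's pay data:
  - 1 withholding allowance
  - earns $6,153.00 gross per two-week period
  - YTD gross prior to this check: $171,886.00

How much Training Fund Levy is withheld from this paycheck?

$4.43

Training Fund Levy: cap $171,989.00 − YTD $171,886.00 = $103.00 subject; 4.3% × $103.00 = $4.43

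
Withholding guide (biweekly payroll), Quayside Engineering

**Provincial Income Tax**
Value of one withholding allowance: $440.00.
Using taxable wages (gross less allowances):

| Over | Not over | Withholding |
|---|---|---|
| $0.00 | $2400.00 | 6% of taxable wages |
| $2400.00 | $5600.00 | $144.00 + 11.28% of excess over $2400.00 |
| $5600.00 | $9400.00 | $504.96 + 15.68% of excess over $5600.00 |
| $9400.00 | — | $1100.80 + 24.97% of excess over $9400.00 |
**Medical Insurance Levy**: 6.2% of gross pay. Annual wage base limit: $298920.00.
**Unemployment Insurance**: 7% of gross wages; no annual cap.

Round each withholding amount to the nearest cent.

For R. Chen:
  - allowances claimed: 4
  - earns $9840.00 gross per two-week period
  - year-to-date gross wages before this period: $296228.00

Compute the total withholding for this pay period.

$1749.52

Provincial Income Tax: taxable = $9840.00 − 4×$440.00 = $8080.00
  $504.96 + 15.68% × ($8080.00 − $5600.00) = $504.96 + 15.68% × $2480.00 = $893.82
Medical Insurance Levy: cap $298920.00 − YTD $296228.00 = $2692.00 subject; 6.2% × $2692.00 = $166.90
Unemployment Insurance: 7% × $9840.00 = $688.80
Total: $893.82 + $166.90 + $688.80 = $1749.52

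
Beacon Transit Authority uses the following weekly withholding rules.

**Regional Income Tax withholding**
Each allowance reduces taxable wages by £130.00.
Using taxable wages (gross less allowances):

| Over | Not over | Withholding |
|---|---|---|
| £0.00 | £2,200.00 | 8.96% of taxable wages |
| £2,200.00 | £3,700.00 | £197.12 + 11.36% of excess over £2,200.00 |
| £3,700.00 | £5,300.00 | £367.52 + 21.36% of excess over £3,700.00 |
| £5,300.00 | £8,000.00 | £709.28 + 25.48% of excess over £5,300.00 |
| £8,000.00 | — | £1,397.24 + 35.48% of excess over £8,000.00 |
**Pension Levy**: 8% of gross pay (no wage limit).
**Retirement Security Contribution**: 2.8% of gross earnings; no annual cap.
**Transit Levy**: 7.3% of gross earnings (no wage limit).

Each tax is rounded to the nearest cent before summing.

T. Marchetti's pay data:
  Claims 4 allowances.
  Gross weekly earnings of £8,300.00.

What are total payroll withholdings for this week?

Regional Income Tax: taxable = £8,300.00 − 4×£130.00 = £7,780.00
  £709.28 + 25.48% × (£7,780.00 − £5,300.00) = £709.28 + 25.48% × £2,480.00 = £1,341.18
Pension Levy: 8% × £8,300.00 = £664.00
Retirement Security Contribution: 2.8% × £8,300.00 = £232.40
Transit Levy: 7.3% × £8,300.00 = £605.90
Total: £1,341.18 + £664.00 + £232.40 + £605.90 = £2,843.48

£2,843.48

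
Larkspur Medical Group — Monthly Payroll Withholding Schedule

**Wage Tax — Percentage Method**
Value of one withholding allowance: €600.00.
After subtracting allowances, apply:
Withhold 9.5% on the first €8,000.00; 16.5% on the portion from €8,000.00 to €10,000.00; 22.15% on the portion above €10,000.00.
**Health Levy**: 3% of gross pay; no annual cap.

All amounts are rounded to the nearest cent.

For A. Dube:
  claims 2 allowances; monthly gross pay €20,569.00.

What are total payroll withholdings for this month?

€3,782.30

Wage Tax: taxable = €20,569.00 − 2×€600.00 = €19,369.00
  €1,090.00 + 22.15% × (€19,369.00 − €10,000.00) = €1,090.00 + 22.15% × €9,369.00 = €3,165.23
Health Levy: 3% × €20,569.00 = €617.07
Total: €3,165.23 + €617.07 = €3,782.30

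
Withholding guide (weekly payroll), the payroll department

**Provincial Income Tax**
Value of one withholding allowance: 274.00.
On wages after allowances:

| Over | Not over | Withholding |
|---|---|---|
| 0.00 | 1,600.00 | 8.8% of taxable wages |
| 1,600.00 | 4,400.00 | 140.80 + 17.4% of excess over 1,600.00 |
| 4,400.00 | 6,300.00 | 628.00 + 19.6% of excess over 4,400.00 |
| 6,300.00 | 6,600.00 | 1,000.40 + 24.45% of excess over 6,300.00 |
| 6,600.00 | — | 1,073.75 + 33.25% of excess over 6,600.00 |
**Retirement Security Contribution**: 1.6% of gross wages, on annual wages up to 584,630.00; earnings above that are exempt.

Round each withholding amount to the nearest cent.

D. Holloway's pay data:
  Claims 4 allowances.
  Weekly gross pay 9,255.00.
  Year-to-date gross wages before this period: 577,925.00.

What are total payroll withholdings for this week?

1,699.40

Provincial Income Tax: taxable = 9,255.00 − 4×274.00 = 8,159.00
  1,073.75 + 33.25% × (8,159.00 − 6,600.00) = 1,073.75 + 33.25% × 1,559.00 = 1,592.12
Retirement Security Contribution: cap 584,630.00 − YTD 577,925.00 = 6,705.00 subject; 1.6% × 6,705.00 = 107.28
Total: 1,592.12 + 107.28 = 1,699.40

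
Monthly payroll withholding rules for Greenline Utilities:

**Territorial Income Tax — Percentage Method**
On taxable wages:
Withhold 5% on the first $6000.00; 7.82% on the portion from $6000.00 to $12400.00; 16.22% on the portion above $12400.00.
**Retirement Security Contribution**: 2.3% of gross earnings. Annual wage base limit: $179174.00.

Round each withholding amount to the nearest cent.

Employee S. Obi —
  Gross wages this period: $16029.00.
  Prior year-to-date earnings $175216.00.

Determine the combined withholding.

Territorial Income Tax: taxable = $16029.00
  $800.48 + 16.22% × ($16029.00 − $12400.00) = $800.48 + 16.22% × $3629.00 = $1389.10
Retirement Security Contribution: cap $179174.00 − YTD $175216.00 = $3958.00 subject; 2.3% × $3958.00 = $91.03
Total: $1389.10 + $91.03 = $1480.13

$1480.13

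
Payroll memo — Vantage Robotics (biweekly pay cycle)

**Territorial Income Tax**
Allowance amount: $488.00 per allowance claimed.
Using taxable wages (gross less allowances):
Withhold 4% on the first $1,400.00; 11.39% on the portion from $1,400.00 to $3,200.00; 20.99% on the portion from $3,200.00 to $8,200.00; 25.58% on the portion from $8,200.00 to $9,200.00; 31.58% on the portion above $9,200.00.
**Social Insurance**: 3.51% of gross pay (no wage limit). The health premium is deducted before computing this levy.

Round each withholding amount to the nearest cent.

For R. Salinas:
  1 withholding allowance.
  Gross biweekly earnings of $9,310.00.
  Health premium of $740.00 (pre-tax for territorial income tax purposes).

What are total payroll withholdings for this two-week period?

$1,586.56

Territorial Income Tax: taxable = $9,310.00 − $740.00 − 1×$488.00 = $8,082.00
  $261.02 + 20.99% × ($8,082.00 − $3,200.00) = $261.02 + 20.99% × $4,882.00 = $1,285.75
Social Insurance: 3.51% × $8,570.00 = $300.81
Total: $1,285.75 + $300.81 = $1,586.56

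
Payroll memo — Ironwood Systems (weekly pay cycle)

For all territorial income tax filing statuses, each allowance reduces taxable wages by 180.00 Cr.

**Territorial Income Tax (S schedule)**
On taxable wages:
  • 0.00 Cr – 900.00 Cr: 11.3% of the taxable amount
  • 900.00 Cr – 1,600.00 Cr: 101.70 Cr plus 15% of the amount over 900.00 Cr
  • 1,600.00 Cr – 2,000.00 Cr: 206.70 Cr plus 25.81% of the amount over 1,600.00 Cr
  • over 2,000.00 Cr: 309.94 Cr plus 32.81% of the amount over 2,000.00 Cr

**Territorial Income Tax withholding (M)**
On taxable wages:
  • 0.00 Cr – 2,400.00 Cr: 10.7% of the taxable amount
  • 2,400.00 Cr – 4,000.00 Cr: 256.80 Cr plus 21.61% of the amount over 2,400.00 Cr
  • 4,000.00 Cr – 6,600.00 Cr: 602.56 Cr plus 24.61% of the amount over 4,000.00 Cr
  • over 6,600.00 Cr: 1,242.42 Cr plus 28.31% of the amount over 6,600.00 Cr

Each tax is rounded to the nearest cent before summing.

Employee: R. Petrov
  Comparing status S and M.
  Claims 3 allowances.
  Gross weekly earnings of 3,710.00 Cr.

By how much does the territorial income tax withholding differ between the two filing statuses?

270.62 Cr

Territorial Income Tax (S): taxable = 3,710.00 Cr − 3×180.00 Cr = 3,170.00 Cr
  309.94 Cr + 32.81% × (3,170.00 Cr − 2,000.00 Cr) = 309.94 Cr + 32.81% × 1,170.00 Cr = 693.82 Cr
Territorial Income Tax (M): taxable = 3,710.00 Cr − 3×180.00 Cr = 3,170.00 Cr
  256.80 Cr + 21.61% × (3,170.00 Cr − 2,400.00 Cr) = 256.80 Cr + 21.61% × 770.00 Cr = 423.20 Cr
Difference: |693.82 Cr − 423.20 Cr| = 270.62 Cr (higher under S)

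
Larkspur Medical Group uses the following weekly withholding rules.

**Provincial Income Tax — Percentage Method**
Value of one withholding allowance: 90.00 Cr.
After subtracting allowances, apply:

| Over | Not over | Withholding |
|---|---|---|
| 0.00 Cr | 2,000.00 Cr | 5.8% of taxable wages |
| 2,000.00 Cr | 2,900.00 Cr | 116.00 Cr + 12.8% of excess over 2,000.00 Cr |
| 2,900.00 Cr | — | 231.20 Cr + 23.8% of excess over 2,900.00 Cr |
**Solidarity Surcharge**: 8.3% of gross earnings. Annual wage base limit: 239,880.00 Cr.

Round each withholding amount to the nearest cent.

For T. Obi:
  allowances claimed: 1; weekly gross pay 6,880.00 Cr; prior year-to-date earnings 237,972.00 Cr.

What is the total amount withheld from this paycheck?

Provincial Income Tax: taxable = 6,880.00 Cr − 1×90.00 Cr = 6,790.00 Cr
  231.20 Cr + 23.8% × (6,790.00 Cr − 2,900.00 Cr) = 231.20 Cr + 23.8% × 3,890.00 Cr = 1,157.02 Cr
Solidarity Surcharge: cap 239,880.00 Cr − YTD 237,972.00 Cr = 1,908.00 Cr subject; 8.3% × 1,908.00 Cr = 158.36 Cr
Total: 1,157.02 Cr + 158.36 Cr = 1,315.38 Cr

1,315.38 Cr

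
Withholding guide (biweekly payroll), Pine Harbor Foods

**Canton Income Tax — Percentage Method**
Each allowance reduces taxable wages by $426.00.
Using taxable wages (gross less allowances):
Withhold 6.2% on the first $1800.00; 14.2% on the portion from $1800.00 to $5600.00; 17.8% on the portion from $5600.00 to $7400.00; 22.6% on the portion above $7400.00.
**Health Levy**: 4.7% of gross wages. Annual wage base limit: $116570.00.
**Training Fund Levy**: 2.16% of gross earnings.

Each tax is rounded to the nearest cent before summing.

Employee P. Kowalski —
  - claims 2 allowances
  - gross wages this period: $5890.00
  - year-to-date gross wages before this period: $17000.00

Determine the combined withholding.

$975.45

Canton Income Tax: taxable = $5890.00 − 2×$426.00 = $5038.00
  $111.60 + 14.2% × ($5038.00 − $1800.00) = $111.60 + 14.2% × $3238.00 = $571.40
Health Levy: 4.7% × $5890.00 = $276.83
Training Fund Levy: 2.16% × $5890.00 = $127.22
Total: $571.40 + $276.83 + $127.22 = $975.45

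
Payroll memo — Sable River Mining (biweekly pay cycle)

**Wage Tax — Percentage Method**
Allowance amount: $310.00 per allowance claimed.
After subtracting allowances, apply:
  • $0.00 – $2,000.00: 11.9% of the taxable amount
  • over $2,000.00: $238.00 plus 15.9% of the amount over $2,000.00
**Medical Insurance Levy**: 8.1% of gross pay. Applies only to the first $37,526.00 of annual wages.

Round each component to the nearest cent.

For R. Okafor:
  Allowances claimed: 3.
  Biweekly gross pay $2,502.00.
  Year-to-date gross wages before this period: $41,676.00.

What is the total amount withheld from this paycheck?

$187.07

Wage Tax: taxable = $2,502.00 − 3×$310.00 = $1,572.00
  11.9% × $1,572.00 = $187.07
Medical Insurance Levy: YTD $41,676.00 ≥ cap $37,526.00 → $0.00
Total: $187.07 + $0.00 = $187.07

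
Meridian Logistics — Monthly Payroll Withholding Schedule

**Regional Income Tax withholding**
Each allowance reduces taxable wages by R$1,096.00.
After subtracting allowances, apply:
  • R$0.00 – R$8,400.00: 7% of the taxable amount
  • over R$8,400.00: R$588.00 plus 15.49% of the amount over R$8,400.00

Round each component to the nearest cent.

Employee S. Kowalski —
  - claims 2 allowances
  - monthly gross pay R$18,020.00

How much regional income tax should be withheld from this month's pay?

Regional Income Tax: taxable = R$18,020.00 − 2×R$1,096.00 = R$15,828.00
  R$588.00 + 15.49% × (R$15,828.00 − R$8,400.00) = R$588.00 + 15.49% × R$7,428.00 = R$1,738.60

R$1,738.60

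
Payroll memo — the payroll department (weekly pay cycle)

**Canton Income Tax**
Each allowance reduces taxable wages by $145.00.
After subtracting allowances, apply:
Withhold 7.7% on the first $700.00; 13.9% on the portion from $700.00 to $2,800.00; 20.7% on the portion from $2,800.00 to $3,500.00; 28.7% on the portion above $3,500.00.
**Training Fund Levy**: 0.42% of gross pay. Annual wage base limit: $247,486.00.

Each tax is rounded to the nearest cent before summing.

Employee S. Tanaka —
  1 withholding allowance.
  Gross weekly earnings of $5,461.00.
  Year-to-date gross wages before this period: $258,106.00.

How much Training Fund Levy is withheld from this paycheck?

Training Fund Levy: YTD $258,106.00 ≥ cap $247,486.00 → $0.00

$0.00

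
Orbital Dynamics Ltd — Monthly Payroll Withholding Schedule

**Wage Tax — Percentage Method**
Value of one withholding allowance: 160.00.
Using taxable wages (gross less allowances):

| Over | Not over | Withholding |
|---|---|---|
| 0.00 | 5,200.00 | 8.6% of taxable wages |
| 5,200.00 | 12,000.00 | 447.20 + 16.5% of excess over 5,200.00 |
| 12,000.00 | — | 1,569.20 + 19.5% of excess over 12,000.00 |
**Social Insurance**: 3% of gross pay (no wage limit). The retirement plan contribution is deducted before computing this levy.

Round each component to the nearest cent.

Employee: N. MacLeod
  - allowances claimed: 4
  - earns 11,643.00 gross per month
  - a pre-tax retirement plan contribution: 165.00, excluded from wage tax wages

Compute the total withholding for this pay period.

1,721.81

Wage Tax: taxable = 11,643.00 − 165.00 − 4×160.00 = 10,838.00
  447.20 + 16.5% × (10,838.00 − 5,200.00) = 447.20 + 16.5% × 5,638.00 = 1,377.47
Social Insurance: 3% × 11,478.00 = 344.34
Total: 1,377.47 + 344.34 = 1,721.81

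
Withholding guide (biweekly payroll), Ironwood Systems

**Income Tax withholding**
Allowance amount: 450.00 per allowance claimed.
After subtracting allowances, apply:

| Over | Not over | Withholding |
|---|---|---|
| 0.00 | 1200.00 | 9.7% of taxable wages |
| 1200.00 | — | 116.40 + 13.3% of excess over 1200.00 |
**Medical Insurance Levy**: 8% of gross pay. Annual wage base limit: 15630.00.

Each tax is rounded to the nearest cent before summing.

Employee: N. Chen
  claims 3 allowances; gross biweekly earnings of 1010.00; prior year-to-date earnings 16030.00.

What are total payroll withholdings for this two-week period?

Income Tax: taxable = 1010.00 − 3×450.00 = -340.00
  Taxable ≤ 0 → 0.00
Medical Insurance Levy: YTD 16030.00 ≥ cap 15630.00 → 0.00
Total: 0.00 + 0.00 = 0.00

0.00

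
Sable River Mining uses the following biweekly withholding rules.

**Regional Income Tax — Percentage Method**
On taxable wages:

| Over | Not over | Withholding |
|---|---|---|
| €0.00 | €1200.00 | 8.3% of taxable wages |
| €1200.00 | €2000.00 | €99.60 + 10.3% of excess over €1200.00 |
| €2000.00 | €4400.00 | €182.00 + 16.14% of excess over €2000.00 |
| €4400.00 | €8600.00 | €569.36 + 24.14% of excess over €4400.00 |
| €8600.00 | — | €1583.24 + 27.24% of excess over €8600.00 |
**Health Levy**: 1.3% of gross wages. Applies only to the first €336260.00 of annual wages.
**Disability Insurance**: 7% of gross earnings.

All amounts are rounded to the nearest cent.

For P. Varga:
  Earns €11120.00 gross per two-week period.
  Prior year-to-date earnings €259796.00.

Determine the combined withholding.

Regional Income Tax: taxable = €11120.00
  €1583.24 + 27.24% × (€11120.00 − €8600.00) = €1583.24 + 27.24% × €2520.00 = €2269.69
Health Levy: 1.3% × €11120.00 = €144.56
Disability Insurance: 7% × €11120.00 = €778.40
Total: €2269.69 + €144.56 + €778.40 = €3192.65

€3192.65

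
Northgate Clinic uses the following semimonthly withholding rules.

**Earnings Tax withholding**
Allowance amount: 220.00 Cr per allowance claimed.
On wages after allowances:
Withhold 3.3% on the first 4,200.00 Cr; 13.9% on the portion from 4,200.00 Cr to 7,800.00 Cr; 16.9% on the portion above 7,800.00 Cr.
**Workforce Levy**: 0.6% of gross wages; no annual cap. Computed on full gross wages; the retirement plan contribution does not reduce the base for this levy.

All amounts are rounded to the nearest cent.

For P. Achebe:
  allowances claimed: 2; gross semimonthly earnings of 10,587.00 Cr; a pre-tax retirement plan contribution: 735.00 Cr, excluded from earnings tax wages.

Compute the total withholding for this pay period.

Earnings Tax: taxable = 10,587.00 Cr − 735.00 Cr − 2×220.00 Cr = 9,412.00 Cr
  639.00 Cr + 16.9% × (9,412.00 Cr − 7,800.00 Cr) = 639.00 Cr + 16.9% × 1,612.00 Cr = 911.43 Cr
Workforce Levy: 0.6% × 10,587.00 Cr = 63.52 Cr
Total: 911.43 Cr + 63.52 Cr = 974.95 Cr

974.95 Cr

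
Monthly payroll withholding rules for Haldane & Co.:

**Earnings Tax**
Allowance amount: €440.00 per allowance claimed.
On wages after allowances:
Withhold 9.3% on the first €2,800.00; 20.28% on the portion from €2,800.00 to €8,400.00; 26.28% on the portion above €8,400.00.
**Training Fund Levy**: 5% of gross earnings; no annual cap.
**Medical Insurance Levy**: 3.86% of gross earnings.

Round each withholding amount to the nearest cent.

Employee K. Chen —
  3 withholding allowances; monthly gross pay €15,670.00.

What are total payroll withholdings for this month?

Earnings Tax: taxable = €15,670.00 − 3×€440.00 = €14,350.00
  €1,396.08 + 26.28% × (€14,350.00 − €8,400.00) = €1,396.08 + 26.28% × €5,950.00 = €2,959.74
Training Fund Levy: 5% × €15,670.00 = €783.50
Medical Insurance Levy: 3.86% × €15,670.00 = €604.86
Total: €2,959.74 + €783.50 + €604.86 = €4,348.10

€4,348.10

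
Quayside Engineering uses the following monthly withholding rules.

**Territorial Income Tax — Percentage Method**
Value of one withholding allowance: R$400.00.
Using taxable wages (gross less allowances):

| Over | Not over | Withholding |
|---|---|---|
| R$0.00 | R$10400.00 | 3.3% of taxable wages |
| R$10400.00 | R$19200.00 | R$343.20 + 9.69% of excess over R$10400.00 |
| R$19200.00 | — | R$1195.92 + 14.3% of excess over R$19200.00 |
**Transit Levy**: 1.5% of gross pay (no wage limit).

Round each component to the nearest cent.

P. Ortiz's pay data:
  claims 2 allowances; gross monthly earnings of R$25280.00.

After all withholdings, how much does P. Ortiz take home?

Territorial Income Tax: taxable = R$25280.00 − 2×R$400.00 = R$24480.00
  R$1195.92 + 14.3% × (R$24480.00 − R$19200.00) = R$1195.92 + 14.3% × R$5280.00 = R$1950.96
Transit Levy: 1.5% × R$25280.00 = R$379.20
Total withheld: R$1950.96 + R$379.20 = R$2330.16
Net pay: R$25280.00 − R$2330.16 = R$22949.84

R$22949.84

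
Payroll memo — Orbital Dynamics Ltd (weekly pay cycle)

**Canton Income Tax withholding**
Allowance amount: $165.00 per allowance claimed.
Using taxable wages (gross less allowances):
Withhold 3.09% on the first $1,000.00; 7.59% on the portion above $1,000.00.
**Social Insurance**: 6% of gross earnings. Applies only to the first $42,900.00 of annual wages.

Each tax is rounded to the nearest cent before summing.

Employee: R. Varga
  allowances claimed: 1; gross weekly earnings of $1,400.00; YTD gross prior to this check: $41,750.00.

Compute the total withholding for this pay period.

$117.74

Canton Income Tax: taxable = $1,400.00 − 1×$165.00 = $1,235.00
  $30.90 + 7.59% × ($1,235.00 − $1,000.00) = $30.90 + 7.59% × $235.00 = $48.74
Social Insurance: cap $42,900.00 − YTD $41,750.00 = $1,150.00 subject; 6% × $1,150.00 = $69.00
Total: $48.74 + $69.00 = $117.74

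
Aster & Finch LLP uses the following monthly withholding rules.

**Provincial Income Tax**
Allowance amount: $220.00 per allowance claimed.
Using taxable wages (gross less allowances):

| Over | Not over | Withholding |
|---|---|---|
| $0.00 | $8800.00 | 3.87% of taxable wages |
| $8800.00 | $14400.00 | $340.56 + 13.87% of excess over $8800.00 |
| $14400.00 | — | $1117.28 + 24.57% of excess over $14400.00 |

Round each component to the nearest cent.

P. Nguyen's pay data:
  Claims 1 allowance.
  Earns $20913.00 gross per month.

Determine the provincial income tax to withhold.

$2663.47

Provincial Income Tax: taxable = $20913.00 − 1×$220.00 = $20693.00
  $1117.28 + 24.57% × ($20693.00 − $14400.00) = $1117.28 + 24.57% × $6293.00 = $2663.47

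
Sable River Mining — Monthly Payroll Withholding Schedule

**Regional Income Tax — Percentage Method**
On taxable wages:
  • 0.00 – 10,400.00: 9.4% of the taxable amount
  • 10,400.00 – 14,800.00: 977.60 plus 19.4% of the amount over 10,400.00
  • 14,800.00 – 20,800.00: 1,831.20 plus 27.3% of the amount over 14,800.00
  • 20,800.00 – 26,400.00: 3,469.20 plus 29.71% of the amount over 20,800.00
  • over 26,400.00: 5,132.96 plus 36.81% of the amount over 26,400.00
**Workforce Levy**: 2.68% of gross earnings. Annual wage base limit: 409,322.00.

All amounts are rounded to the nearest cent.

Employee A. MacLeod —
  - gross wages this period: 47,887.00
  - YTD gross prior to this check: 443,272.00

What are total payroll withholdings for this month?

13,042.32

Regional Income Tax: taxable = 47,887.00
  5,132.96 + 36.81% × (47,887.00 − 26,400.00) = 5,132.96 + 36.81% × 21,487.00 = 13,042.32
Workforce Levy: YTD 443,272.00 ≥ cap 409,322.00 → 0.00
Total: 13,042.32 + 0.00 = 13,042.32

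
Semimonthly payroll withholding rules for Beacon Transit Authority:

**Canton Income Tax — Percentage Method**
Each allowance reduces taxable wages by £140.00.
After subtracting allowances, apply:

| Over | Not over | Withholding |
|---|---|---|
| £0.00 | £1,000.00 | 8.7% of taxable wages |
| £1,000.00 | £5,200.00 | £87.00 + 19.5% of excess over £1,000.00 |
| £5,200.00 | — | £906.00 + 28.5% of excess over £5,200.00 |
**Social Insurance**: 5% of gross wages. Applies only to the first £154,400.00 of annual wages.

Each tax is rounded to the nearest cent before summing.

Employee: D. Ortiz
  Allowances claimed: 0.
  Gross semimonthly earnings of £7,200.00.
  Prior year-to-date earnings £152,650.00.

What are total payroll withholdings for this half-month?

Canton Income Tax: taxable = £7,200.00
  £906.00 + 28.5% × (£7,200.00 − £5,200.00) = £906.00 + 28.5% × £2,000.00 = £1,476.00
Social Insurance: cap £154,400.00 − YTD £152,650.00 = £1,750.00 subject; 5% × £1,750.00 = £87.50
Total: £1,476.00 + £87.50 = £1,563.50

£1,563.50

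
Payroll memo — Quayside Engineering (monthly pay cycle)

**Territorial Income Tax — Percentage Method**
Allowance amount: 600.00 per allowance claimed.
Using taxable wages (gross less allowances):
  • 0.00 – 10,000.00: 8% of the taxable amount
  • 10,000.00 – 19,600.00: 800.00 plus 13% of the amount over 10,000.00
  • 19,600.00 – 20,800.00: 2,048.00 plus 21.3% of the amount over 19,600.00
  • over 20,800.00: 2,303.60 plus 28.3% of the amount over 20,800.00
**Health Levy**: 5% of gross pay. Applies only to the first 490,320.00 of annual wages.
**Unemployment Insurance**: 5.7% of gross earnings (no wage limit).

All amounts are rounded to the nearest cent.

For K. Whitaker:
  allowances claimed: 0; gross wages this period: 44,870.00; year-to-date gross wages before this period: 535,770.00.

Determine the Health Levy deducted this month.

Health Levy: YTD 535,770.00 ≥ cap 490,320.00 → 0.00

0.00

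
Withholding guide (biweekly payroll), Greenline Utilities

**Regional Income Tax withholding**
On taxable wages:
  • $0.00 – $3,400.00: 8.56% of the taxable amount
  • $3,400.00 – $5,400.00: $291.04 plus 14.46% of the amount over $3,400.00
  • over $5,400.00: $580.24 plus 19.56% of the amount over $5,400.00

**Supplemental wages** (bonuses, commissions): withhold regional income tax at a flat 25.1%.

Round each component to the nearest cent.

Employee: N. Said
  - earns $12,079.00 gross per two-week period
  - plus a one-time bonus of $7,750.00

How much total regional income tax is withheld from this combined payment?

$3,831.90

Regional Income Tax: taxable = $12,079.00
  $580.24 + 19.56% × ($12,079.00 − $5,400.00) = $580.24 + 19.56% × $6,679.00 = $1,886.65
Supplemental (25.1% flat on bonus): 25.1% × $7,750.00 = $1,945.25
Total regional income tax: $1,886.65 + $1,945.25 = $3,831.90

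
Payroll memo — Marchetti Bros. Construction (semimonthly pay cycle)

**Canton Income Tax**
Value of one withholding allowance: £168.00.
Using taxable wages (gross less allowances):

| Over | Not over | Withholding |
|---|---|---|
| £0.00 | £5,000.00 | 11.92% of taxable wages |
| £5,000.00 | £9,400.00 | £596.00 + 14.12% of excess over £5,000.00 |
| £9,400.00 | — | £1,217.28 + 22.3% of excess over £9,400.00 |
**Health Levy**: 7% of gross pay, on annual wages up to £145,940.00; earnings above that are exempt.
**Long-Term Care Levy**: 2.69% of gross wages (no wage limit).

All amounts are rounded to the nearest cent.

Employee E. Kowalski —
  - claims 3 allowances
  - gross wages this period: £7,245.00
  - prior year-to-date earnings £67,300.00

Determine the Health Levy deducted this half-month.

Health Levy: 7% × £7,245.00 = £507.15

£507.15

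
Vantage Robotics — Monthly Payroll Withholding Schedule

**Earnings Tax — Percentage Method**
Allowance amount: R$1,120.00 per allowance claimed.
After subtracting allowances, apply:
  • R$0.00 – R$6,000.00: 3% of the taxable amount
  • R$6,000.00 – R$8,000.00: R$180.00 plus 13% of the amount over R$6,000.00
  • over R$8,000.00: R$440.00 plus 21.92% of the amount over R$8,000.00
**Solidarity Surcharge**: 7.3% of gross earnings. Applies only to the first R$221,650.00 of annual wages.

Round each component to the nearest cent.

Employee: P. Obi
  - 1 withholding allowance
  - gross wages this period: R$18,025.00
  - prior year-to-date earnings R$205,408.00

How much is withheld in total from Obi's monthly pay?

Earnings Tax: taxable = R$18,025.00 − 1×R$1,120.00 = R$16,905.00
  R$440.00 + 21.92% × (R$16,905.00 − R$8,000.00) = R$440.00 + 21.92% × R$8,905.00 = R$2,391.98
Solidarity Surcharge: cap R$221,650.00 − YTD R$205,408.00 = R$16,242.00 subject; 7.3% × R$16,242.00 = R$1,185.67
Total: R$2,391.98 + R$1,185.67 = R$3,577.65

R$3,577.65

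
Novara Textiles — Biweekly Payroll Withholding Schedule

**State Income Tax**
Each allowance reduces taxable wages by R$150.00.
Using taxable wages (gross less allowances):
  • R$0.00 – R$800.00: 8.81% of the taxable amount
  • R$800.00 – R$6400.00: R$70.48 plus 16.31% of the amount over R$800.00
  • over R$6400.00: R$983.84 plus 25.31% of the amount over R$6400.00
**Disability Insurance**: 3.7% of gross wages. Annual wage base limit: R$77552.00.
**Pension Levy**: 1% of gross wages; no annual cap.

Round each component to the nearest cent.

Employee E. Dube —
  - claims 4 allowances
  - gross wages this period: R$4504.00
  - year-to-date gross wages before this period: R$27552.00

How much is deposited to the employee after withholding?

State Income Tax: taxable = R$4504.00 − 4×R$150.00 = R$3904.00
  R$70.48 + 16.31% × (R$3904.00 − R$800.00) = R$70.48 + 16.31% × R$3104.00 = R$576.74
Disability Insurance: 3.7% × R$4504.00 = R$166.65
Pension Levy: 1% × R$4504.00 = R$45.04
Total withheld: R$576.74 + R$166.65 + R$45.04 = R$788.43
Net pay: R$4504.00 − R$788.43 = R$3715.57

R$3715.57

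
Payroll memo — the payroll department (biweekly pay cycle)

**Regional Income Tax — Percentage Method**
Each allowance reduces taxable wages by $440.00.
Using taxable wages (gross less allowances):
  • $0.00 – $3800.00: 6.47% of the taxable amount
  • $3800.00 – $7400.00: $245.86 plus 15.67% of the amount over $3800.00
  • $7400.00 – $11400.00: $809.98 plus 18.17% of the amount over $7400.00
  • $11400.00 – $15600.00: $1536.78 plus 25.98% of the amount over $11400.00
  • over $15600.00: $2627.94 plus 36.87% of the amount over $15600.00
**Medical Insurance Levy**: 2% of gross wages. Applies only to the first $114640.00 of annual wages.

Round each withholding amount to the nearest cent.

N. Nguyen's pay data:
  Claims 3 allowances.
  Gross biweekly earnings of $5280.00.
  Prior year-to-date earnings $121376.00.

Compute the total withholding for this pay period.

$270.93

Regional Income Tax: taxable = $5280.00 − 3×$440.00 = $3960.00
  $245.86 + 15.67% × ($3960.00 − $3800.00) = $245.86 + 15.67% × $160.00 = $270.93
Medical Insurance Levy: YTD $121376.00 ≥ cap $114640.00 → $0.00
Total: $270.93 + $0.00 = $270.93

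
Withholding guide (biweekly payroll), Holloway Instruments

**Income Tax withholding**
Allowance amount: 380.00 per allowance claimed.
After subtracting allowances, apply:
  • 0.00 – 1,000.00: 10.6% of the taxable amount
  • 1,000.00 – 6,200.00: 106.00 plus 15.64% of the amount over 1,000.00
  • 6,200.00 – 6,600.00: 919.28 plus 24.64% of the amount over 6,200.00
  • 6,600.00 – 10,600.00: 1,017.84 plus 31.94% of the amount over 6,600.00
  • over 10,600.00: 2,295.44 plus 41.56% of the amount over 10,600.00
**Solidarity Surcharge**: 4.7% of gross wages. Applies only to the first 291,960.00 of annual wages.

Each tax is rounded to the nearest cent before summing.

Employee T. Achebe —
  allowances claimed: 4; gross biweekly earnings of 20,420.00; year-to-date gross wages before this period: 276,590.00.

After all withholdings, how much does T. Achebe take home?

Income Tax: taxable = 20,420.00 − 4×380.00 = 18,900.00
  2,295.44 + 41.56% × (18,900.00 − 10,600.00) = 2,295.44 + 41.56% × 8,300.00 = 5,744.92
Solidarity Surcharge: cap 291,960.00 − YTD 276,590.00 = 15,370.00 subject; 4.7% × 15,370.00 = 722.39
Total withheld: 5,744.92 + 722.39 = 6,467.31
Net pay: 20,420.00 − 6,467.31 = 13,952.69

13,952.69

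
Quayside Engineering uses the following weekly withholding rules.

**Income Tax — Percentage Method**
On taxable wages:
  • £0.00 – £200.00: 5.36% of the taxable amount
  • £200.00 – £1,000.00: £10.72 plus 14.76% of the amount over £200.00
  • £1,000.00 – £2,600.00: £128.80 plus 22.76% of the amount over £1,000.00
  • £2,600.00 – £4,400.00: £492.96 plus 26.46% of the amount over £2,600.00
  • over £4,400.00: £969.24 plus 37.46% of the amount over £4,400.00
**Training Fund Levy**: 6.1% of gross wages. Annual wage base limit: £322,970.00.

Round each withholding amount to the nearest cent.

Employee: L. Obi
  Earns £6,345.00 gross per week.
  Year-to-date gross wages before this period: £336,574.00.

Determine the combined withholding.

£1,697.84

Income Tax: taxable = £6,345.00
  £969.24 + 37.46% × (£6,345.00 − £4,400.00) = £969.24 + 37.46% × £1,945.00 = £1,697.84
Training Fund Levy: YTD £336,574.00 ≥ cap £322,970.00 → £0.00
Total: £1,697.84 + £0.00 = £1,697.84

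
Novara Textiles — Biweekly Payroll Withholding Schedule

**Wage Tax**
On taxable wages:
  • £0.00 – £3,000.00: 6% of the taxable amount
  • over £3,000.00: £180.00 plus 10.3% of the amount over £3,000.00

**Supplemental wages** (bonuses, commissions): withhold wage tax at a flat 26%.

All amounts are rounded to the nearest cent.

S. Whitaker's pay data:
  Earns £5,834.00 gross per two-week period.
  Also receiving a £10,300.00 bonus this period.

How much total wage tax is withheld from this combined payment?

£3,149.90

Wage Tax: taxable = £5,834.00
  £180.00 + 10.3% × (£5,834.00 − £3,000.00) = £180.00 + 10.3% × £2,834.00 = £471.90
Supplemental (26% flat on bonus): 26% × £10,300.00 = £2,678.00
Total wage tax: £471.90 + £2,678.00 = £3,149.90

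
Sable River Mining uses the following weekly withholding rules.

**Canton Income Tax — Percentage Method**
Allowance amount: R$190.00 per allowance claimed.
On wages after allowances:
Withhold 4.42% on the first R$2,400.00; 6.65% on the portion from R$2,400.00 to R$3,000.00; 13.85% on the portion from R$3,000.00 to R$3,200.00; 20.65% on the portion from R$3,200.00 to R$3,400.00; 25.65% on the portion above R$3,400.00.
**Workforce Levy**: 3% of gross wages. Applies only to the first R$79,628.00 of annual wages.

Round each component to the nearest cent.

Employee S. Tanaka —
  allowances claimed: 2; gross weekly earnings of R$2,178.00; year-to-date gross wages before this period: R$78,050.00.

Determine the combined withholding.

Canton Income Tax: taxable = R$2,178.00 − 2×R$190.00 = R$1,798.00
  4.42% × R$1,798.00 = R$79.47
Workforce Levy: cap R$79,628.00 − YTD R$78,050.00 = R$1,578.00 subject; 3% × R$1,578.00 = R$47.34
Total: R$79.47 + R$47.34 = R$126.81

R$126.81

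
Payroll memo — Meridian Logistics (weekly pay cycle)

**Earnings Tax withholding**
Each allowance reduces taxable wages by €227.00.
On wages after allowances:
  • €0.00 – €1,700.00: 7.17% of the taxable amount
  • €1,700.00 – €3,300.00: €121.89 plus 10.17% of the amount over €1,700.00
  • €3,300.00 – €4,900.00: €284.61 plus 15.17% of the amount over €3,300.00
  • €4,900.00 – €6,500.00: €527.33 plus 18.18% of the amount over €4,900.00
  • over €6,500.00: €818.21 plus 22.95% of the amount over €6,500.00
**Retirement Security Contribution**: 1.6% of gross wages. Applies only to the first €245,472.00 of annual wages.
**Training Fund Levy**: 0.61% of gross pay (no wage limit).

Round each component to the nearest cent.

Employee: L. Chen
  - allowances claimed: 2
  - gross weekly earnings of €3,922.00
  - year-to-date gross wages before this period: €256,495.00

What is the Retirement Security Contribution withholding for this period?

Retirement Security Contribution: YTD €256,495.00 ≥ cap €245,472.00 → €0.00

€0.00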